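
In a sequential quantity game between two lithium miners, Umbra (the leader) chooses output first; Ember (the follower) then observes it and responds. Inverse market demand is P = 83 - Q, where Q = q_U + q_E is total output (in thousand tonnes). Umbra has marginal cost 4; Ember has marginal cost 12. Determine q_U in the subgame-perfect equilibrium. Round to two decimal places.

The follower Ember best-responds to any q_U: π_E = (83 - Q)q_E - 12q_E.
Follower FOC: 71 - q_U - 2q_E = 0, so q_E(q_U) = (71 - q_U)/2.
Umbra substitutes q_E(q_U) into its own profit: π_U = q_U(83 - q_U - (71 - q_U)/2) - 4q_U = (95/2 - (1/2)q_U)q_U - 4q_U.
Maximising: ∂π_U/∂q_U = 87/2 - q_U = 0, giving q_U = 87/2.
Then q_E = (71 - 87/2)/2 = 55/4.

43.50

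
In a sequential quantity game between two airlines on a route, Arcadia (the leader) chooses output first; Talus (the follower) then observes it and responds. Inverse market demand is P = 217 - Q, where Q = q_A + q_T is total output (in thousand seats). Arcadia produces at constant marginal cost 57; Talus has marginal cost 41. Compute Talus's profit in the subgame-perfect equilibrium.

The follower Talus best-responds to any q_A: π_T = (217 - Q)q_T - 41q_T.
∂π_T/∂q_T = 176 - q_A - 2q_T = 0 gives the reaction function q_T = (176 - q_A)/2.
The leader anticipates this reaction. Substituting into P = 217 - Q gives P = 129 - (1/2)q_A, so π_A = (129 - (1/2)q_A)q_A - 57q_A.
Maximising: ∂π_A/∂q_A = 72 - q_A = 0, giving q_A = 72.
Then q_T = (176 - 72)/2 = 52.
Price P = 217 - 124 = 93.
Talus's profit: (93 - 41)·52 = 2704.

2704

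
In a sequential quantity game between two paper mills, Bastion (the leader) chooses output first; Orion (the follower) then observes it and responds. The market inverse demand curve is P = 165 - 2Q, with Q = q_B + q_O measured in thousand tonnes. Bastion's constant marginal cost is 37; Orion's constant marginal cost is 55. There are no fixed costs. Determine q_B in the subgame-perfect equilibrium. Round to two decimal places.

Solve by backward induction. Given q_B, the follower Orion maximises π_O = (165 - 2q_B - 2q_O)q_O - 55q_O.
Setting the follower's marginal profit to zero, 110 - 2q_B - 4q_O = 0, i.e. q_O = (110 - 2q_B)/4.
The leader anticipates this reaction. Substituting into P = 165 - 2Q gives P = 110 - q_B, so π_B = (110 - q_B)q_B - 37q_B.
Leader FOC: 73 - 2q_B = 0, so q_B = 73/2.
Then q_O = (110 - 2·(73/2))/4 = 37/4.

36.50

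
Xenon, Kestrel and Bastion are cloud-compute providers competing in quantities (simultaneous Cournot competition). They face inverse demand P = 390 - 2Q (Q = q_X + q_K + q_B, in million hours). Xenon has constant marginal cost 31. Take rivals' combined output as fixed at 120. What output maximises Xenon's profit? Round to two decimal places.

With rivals' combined output fixed at 120, Xenon's profit is π_X = (390 - 2·120 - 2q_X)q_X - (31q_X) = (150 - 2q_X)q_X - (31q_X).
∂π_X/∂q_X = 119 - 4q_X = 0, so q_X = 119/4.

29.75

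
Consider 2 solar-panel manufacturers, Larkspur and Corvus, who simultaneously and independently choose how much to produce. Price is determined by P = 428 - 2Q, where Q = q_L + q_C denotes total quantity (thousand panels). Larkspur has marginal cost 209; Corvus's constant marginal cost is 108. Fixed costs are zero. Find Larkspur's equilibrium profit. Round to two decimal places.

773.56

Larkspur's profit: π_L = (428 - 2Q)q_L - (209q_L). Setting ∂π_L/∂q_L = 0: 219 - 4q_L - 2(q_C) = 0.
Corvus's first-order condition: 320 - 4q_C - 2(q_L) = 0.
Best responses: q_L = (219 - 2q_C)/4, q_C = (320 - 2q_L)/4.
Solving the pair: q_L = 59/3, q_C = 421/6.
Price P = 428 - 2·(539/6) = 745/3.
Larkspur's profit: (745/3 - 209)·(59/3) = 773.5556.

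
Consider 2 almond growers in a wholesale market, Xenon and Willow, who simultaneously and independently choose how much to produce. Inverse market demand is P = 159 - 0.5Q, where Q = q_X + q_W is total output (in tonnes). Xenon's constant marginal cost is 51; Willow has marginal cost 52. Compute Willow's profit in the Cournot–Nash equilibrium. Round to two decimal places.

Xenon's profit: π_X = (159 - 0.5Q)q_X - (51q_X). Setting ∂π_X/∂q_X = 0: 108 - q_X - (1/2)(q_W) = 0.
Willow's first-order condition: 107 - q_W - (1/2)(q_X) = 0.
So q_X = (108 - (1/2)q_W) and q_W = (107 - (1/2)q_X).
Solving the pair: q_X = 218/3, q_W = 212/3.
Price P = 159 - (1/2)·(430/3) = 262/3.
Willow's profit: (262/3 - 52)·(212/3) = 2496.8889.

2496.89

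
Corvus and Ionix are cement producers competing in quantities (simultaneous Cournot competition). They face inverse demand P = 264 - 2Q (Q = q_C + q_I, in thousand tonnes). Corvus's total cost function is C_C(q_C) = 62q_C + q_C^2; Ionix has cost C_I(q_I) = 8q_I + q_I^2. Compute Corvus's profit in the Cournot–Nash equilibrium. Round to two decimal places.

1435.55

Corvus's profit: π_C = (264 - 2Q)q_C - (62q_C + q_C²). Setting ∂π_C/∂q_C = 0: 202 - 6q_C - 2(q_I) = 0.
Ionix's profit: π_I = (264 - 2Q)q_I - (8q_I + q_I²). Setting ∂π_I/∂q_I = 0: 256 - 6q_I - 2(q_C) = 0.
Best responses: q_C = (202 - 2q_I)/6, q_I = (256 - 2q_C)/6.
Solving the pair: q_C = 175/8, q_I = 283/8.
Price P = 264 - 2·(229/4) = 299/2.
Corvus's profit: (299/2)·(175/8) - 62·(175/8) - (175/8)² = 1435.5469.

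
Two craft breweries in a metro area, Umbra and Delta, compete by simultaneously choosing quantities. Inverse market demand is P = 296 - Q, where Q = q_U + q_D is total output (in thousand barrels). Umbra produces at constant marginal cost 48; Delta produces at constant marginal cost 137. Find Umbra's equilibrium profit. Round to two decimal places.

12618.78

Umbra's profit: π_U = (296 - Q)q_U - (48q_U). Setting ∂π_U/∂q_U = 0: 248 - 2q_U - (q_D) = 0.
Delta's first-order condition: 159 - 2q_D - (q_U) = 0.
Best responses: q_U = (248 - q_D)/2, q_D = (159 - q_U)/2.
Solving the pair: q_U = 337/3, q_D = 70/3.
Price P = 296 - 407/3 = 481/3.
Umbra's profit: (481/3 - 48)·(337/3) = 12618.7778.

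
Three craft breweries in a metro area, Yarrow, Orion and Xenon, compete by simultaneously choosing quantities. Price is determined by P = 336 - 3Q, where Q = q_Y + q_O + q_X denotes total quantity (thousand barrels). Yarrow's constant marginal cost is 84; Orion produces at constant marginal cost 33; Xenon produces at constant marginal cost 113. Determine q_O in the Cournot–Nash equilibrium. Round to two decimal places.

Yarrow's profit: π_Y = (336 - 3Q)q_Y - (84q_Y). Setting ∂π_Y/∂q_Y = 0: 252 - 6q_Y - 3(q_O + q_X) = 0.
Orion's profit: π_O = (336 - 3Q)q_O - (33q_O). Setting ∂π_O/∂q_O = 0: 303 - 6q_O - 3(q_Y + q_X) = 0.
Xenon's first-order condition: 223 - 6q_X - 3(q_Y + q_O) = 0.
Adding the 3 first-order conditions: 778 − 12Q = 0, so Q = 389/6.
Back-substituting: q_Y = (252 − 389/2)/3 = 115/6, q_O = (303 − 389/2)/3 = 217/6, q_X = (223 − 389/2)/3 = 19/2.

36.17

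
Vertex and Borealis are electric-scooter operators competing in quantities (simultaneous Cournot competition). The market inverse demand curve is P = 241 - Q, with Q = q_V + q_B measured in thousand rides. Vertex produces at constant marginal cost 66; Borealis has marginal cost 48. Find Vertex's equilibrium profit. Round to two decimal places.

2738.78

Vertex's profit: π_V = (241 - Q)q_V - (66q_V). Setting ∂π_V/∂q_V = 0: 175 - 2q_V - (q_B) = 0.
Borealis's profit: π_B = (241 - Q)q_B - (48q_B). Setting ∂π_B/∂q_B = 0: 193 - 2q_B - (q_V) = 0.
So q_V = (175 - q_B)/2 and q_B = (193 - q_V)/2.
Substituting one into the other gives q_V = 157/3 and q_B = 211/3.
Price P = 241 - 368/3 = 355/3.
Vertex's profit: (355/3 - 66)·(157/3) = 2738.7778.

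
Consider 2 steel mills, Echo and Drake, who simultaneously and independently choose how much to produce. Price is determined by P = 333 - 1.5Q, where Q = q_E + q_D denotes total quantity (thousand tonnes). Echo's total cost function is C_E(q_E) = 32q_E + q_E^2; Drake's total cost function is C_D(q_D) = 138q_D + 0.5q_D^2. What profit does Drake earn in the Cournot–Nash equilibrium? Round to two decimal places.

Echo's profit: π_E = (333 - 1.5Q)q_E - (32q_E + q_E²). Setting ∂π_E/∂q_E = 0: 301 - 5q_E - (3/2)(q_D) = 0.
Drake's profit: π_D = (333 - 1.5Q)q_D - (138q_D + (1/2)q_D²). Setting ∂π_D/∂q_D = 0: 195 - 4q_D - (3/2)(q_E) = 0.
Best responses: q_E = (301 - (3/2)q_D)/5, q_D = (195 - (3/2)q_E)/4.
Solving the pair: q_E = 51.3521, q_D = 29.4930.
Price P = 333 - (3/2)·80.8451 = 211.7324.
Drake's profit: 211.7324·29.4930 - 138·29.4930 - (1/2)·29.4930² = 1739.6691.

1739.67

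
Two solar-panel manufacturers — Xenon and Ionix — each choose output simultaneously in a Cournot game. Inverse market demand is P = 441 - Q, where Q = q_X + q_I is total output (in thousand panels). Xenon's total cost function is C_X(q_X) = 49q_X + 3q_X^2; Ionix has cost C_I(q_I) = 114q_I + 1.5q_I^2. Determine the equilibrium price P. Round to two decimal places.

Xenon's profit: π_X = (441 - Q)q_X - (49q_X + 3q_X²). Setting ∂π_X/∂q_X = 0: 392 - 8q_X - (q_I) = 0.
Ionix's first-order condition: 327 - 5q_I - (q_X) = 0.
Best responses: q_X = (392 - q_I)/8, q_I = (327 - q_X)/5.
Substituting one into the other gives q_X = 1633/39 and q_I = 57.0256.
Total output Q = 98.8974, so price P = 441 - 98.8974 = 342.1026.

342.10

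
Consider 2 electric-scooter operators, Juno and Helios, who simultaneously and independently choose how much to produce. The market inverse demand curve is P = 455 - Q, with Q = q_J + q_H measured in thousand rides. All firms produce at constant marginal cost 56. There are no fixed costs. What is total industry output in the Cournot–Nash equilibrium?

266

Each firm earns π_i = (455 - Q)q_i - 56q_i.
Setting ∂π_i/∂q_i = 0 with rivals' quantities fixed: 399 - 2q_i - q_j = 0.
By symmetry each firm produces the same amount; substituting q_j = q_i yields q_i = 399/3 = 133.
Total output Q = 133 + 133 = 266.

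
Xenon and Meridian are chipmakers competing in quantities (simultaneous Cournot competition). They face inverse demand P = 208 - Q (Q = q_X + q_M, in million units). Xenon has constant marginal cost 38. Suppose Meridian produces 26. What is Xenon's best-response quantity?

72

With the rival's output fixed at 26, Xenon's profit is π_X = (208 - 26 - q_X)q_X - (38q_X) = (182 - q_X)q_X - (38q_X).
∂π_X/∂q_X = 144 - 2q_X = 0, so q_X = 72.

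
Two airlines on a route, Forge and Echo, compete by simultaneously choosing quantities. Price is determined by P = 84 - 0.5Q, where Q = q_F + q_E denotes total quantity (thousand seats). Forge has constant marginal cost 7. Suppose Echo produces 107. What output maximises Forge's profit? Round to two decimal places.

With the rival's output fixed at 107, Forge's profit is π_F = (84 - (1/2)·107 - (1/2)q_F)q_F - (7q_F) = (61/2 - (1/2)q_F)q_F - (7q_F).
∂π_F/∂q_F = 47/2 - q_F = 0, so q_F = 47/2.

23.50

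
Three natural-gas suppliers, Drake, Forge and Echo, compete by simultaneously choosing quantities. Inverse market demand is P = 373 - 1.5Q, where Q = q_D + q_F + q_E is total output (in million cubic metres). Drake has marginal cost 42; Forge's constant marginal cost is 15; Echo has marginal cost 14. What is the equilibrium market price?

Drake's profit: π_D = (373 - 1.5Q)q_D - (42q_D). Setting ∂π_D/∂q_D = 0: 331 - 3q_D - (3/2)(q_F + q_E) = 0.
Forge's profit: π_F = (373 - 1.5Q)q_F - (15q_F). Setting ∂π_F/∂q_F = 0: 358 - 3q_F - (3/2)(q_D + q_E) = 0.
Echo's first-order condition: 359 - 3q_E - (3/2)(q_D + q_F) = 0.
Adding the 3 conditions: 1048 − 3Q − 3Q = 0, i.e. Q = 524/3.
Back-substituting: q_D = (331 − 262)/(3/2) = 46, q_F = (358 − 262)/(3/2) = 64, q_E = (359 − 262)/(3/2) = 194/3.
Total output Q = 524/3, so price P = 373 - (3/2)·(524/3) = 111.

111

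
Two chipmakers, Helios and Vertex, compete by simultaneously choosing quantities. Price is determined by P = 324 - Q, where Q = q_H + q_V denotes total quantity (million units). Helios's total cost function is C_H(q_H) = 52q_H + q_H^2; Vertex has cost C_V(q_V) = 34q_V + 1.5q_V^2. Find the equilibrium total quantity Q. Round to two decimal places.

103.05

Helios's profit: π_H = (324 - Q)q_H - (52q_H + q_H²). Setting ∂π_H/∂q_H = 0: 272 - 4q_H - (q_V) = 0.
Vertex's profit: π_V = (324 - Q)q_V - (34q_V + (3/2)q_V²). Setting ∂π_V/∂q_V = 0: 290 - 5q_V - (q_H) = 0.
Rearranging gives the reaction functions q_H = (272 - q_V)/4 and q_V = (290 - q_H)/5.
Solving the pair: q_H = 1070/19, q_V = 888/19.
Total output Q = 1070/19 + 888/19 = 1958/19.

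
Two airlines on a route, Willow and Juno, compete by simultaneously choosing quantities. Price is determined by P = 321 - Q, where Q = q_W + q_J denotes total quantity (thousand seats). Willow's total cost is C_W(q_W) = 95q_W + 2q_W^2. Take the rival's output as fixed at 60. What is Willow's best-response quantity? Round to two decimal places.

With the rival's output fixed at 60, Willow's profit is π_W = (321 - 60 - q_W)q_W - (95q_W + 2q_W²) = (261 - q_W)q_W - (95q_W + 2q_W²).
∂π_W/∂q_W = 166 - 6q_W = 0, so q_W = 83/3.

27.67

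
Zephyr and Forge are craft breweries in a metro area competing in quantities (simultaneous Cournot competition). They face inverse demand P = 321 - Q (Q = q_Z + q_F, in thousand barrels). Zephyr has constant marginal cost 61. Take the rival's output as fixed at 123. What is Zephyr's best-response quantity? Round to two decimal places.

68.50

With the rival's output fixed at 123, Zephyr's profit is π_Z = (321 - 123 - q_Z)q_Z - (61q_Z) = (198 - q_Z)q_Z - (61q_Z).
∂π_Z/∂q_Z = 137 - 2q_Z = 0, so q_Z = 137/2.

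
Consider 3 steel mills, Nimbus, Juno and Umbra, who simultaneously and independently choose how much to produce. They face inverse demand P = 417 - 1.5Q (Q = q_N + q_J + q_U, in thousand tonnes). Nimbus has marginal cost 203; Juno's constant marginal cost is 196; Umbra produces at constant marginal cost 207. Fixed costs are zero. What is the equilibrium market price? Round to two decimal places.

Nimbus's profit: π_N = (417 - 1.5Q)q_N - (203q_N). Setting ∂π_N/∂q_N = 0: 214 - 3q_N - (3/2)(q_J + q_U) = 0.
Juno's profit: π_J = (417 - 1.5Q)q_J - (196q_J). Setting ∂π_J/∂q_J = 0: 221 - 3q_J - (3/2)(q_N + q_U) = 0.
Umbra's first-order condition: 210 - 3q_U - (3/2)(q_N + q_J) = 0.
Adding the 3 first-order conditions: 645 − 6Q = 0, so Q = 215/2.
Back-substituting: q_N = (214 − 645/4)/(3/2) = 211/6, q_J = (221 − 645/4)/(3/2) = 239/6, q_U = (210 − 645/4)/(3/2) = 65/2.
Total output Q = 215/2, so price P = 417 - (3/2)·(215/2) = 1023/4.

255.75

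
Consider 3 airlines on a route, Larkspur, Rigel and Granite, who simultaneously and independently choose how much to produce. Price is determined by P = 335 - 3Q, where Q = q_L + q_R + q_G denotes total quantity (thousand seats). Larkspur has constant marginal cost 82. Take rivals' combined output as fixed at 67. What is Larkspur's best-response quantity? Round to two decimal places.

8.67

With rivals' combined output fixed at 67, Larkspur's profit is π_L = (335 - 3·67 - 3q_L)q_L - (82q_L) = (134 - 3q_L)q_L - (82q_L).
∂π_L/∂q_L = 52 - 6q_L = 0, so q_L = 26/3.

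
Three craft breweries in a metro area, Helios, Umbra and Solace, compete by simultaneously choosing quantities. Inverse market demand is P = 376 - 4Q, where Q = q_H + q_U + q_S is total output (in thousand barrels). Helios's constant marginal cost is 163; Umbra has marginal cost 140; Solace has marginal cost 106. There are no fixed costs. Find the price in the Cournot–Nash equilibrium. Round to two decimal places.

196.25

Helios's profit: π_H = (376 - 4Q)q_H - (163q_H). Setting ∂π_H/∂q_H = 0: 213 - 8q_H - 4(q_U + q_S) = 0.
Umbra's first-order condition: 236 - 8q_U - 4(q_H + q_S) = 0.
Solace's profit: π_S = (376 - 4Q)q_S - (106q_S). Setting ∂π_S/∂q_S = 0: 270 - 8q_S - 4(q_H + q_U) = 0.
Adding the 3 first-order conditions: 719 − 16Q = 0, so Q = 719/16.
Back-substituting: q_H = (213 − 719/4)/4 = 133/16, q_U = (236 − 719/4)/4 = 225/16, q_S = (270 − 719/4)/4 = 361/16.
Total output Q = 719/16, so price P = 376 - 4·(719/16) = 785/4.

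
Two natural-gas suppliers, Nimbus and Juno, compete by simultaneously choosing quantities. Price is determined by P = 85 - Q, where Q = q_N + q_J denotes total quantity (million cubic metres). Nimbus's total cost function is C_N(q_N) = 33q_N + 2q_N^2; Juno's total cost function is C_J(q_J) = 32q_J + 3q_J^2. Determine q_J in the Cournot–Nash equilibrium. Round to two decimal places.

Nimbus's profit: π_N = (85 - Q)q_N - (33q_N + 2q_N²). Setting ∂π_N/∂q_N = 0: 52 - 6q_N - (q_J) = 0.
Juno's first-order condition: 53 - 8q_J - (q_N) = 0.
Rearranging gives the reaction functions q_N = (52 - q_J)/6 and q_J = (53 - q_N)/8.
Solving the pair: q_N = 363/47, q_J = 266/47.

5.66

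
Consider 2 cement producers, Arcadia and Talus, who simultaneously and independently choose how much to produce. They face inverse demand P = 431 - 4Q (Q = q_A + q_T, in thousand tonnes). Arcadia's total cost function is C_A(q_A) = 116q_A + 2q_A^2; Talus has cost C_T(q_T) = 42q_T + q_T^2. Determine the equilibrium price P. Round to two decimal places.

Arcadia's profit: π_A = (431 - 4Q)q_A - (116q_A + 2q_A²). Setting ∂π_A/∂q_A = 0: 315 - 12q_A - 4(q_T) = 0.
Talus's first-order condition: 389 - 10q_T - 4(q_A) = 0.
So q_A = (315 - 4q_T)/12 and q_T = (389 - 4q_A)/10.
Solving the pair: q_A = 797/52, q_T = 426/13.
Total output Q = 48.0962, so price P = 431 - 4·48.0962 = 238.6154.

238.62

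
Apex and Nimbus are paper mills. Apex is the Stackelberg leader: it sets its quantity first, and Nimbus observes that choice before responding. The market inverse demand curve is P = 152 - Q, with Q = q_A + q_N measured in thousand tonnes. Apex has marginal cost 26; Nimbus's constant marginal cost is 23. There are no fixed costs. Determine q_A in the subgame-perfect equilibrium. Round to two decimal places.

61.50

The follower Nimbus best-responds to any q_A: π_N = (152 - Q)q_N - 23q_N.
Follower FOC: 129 - q_A - 2q_N = 0, so q_N(q_A) = (129 - q_A)/2.
The leader anticipates this reaction. Substituting into P = 152 - Q gives P = 175/2 - (1/2)q_A, so π_A = (175/2 - (1/2)q_A)q_A - 26q_A.
Maximising: ∂π_A/∂q_A = 123/2 - q_A = 0, giving q_A = 123/2.
Then q_N = (129 - 123/2)/2 = 135/4.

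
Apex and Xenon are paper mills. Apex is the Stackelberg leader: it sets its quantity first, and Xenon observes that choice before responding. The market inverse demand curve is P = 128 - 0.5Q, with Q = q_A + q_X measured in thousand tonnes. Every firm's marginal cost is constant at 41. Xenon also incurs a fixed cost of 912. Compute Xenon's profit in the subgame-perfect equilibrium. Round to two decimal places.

34.13

Solve by backward induction. Given q_A, the follower Xenon maximises π_X = (128 - (1/2)q_A - (1/2)q_X)q_X - 41q_X.
Follower FOC: 87 - (1/2)q_A - q_X = 0, so q_X(q_A) = (87 - (1/2)q_A).
The leader anticipates this reaction. Substituting into P = 128 - 0.5Q gives P = 169/2 - (1/4)q_A, so π_A = (169/2 - (1/4)q_A)q_A - 41q_A.
Leader FOC: 87/2 - (1/2)q_A = 0, so q_A = 87.
Then q_X = (87 - (1/2)·87) = 87/2.
Price P = 128 - (1/2)·(261/2) = 251/4.
Xenon's profit: (251/4 - 41)·(87/2) - 912 = 273/8.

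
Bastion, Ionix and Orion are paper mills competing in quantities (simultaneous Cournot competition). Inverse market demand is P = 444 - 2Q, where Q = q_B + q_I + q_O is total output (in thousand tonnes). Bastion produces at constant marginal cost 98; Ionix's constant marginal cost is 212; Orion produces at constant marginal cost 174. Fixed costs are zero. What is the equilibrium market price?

232

Bastion's profit: π_B = (444 - 2Q)q_B - (98q_B). Setting ∂π_B/∂q_B = 0: 346 - 4q_B - 2(q_I + q_O) = 0.
Ionix's profit: π_I = (444 - 2Q)q_I - (212q_I). Setting ∂π_I/∂q_I = 0: 232 - 4q_I - 2(q_B + q_O) = 0.
Orion's first-order condition: 270 - 4q_O - 2(q_B + q_I) = 0.
Summing all 3 equations gives 848 − 8Q = 0, hence Q = 106.
Back-substituting: q_B = (346 − 212)/2 = 67, q_I = (232 − 212)/2 = 10, q_O = (270 − 212)/2 = 29.
Total output Q = 106, so price P = 444 - 2·106 = 232.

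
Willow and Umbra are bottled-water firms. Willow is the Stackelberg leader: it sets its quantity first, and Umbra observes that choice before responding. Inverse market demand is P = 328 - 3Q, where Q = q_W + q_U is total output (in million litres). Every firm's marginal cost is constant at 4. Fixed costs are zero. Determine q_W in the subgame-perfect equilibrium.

Solve by backward induction. Given q_W, the follower Umbra maximises π_U = (328 - 3q_W - 3q_U)q_U - 4q_U.
Follower FOC: 324 - 3q_W - 6q_U = 0, so q_U(q_W) = (324 - 3q_W)/6.
The leader anticipates this reaction. Substituting into P = 328 - 3Q gives P = 166 - (3/2)q_W, so π_W = (166 - (3/2)q_W)q_W - 4q_W.
The leader's first-order condition 162 - 3q_W = 0 yields q_W = 54.
Then q_U = (324 - 3·54)/6 = 27.

54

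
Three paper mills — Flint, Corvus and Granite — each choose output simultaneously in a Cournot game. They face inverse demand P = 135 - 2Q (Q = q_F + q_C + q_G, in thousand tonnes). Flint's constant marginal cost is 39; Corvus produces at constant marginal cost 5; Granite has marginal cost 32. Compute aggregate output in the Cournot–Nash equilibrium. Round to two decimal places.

Flint's profit: π_F = (135 - 2Q)q_F - (39q_F). Setting ∂π_F/∂q_F = 0: 96 - 4q_F - 2(q_C + q_G) = 0.
Corvus's first-order condition: 130 - 4q_C - 2(q_F + q_G) = 0.
Granite's profit: π_G = (135 - 2Q)q_G - (32q_G). Setting ∂π_G/∂q_G = 0: 103 - 4q_G - 2(q_F + q_C) = 0.
Adding the 3 conditions: 329 − 4Q − 4Q = 0, i.e. Q = 329/8.
Back-substituting: q_F = (96 − 329/4)/2 = 55/8, q_C = (130 − 329/4)/2 = 191/8, q_G = (103 − 329/4)/2 = 83/8.
Total output Q = 55/8 + 191/8 + 83/8 = 329/8.

41.13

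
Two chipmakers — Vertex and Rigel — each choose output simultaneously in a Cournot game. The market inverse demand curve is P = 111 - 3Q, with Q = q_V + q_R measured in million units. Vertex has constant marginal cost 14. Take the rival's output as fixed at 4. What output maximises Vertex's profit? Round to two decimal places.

With the rival's output fixed at 4, Vertex's profit is π_V = (111 - 3·4 - 3q_V)q_V - (14q_V) = (99 - 3q_V)q_V - (14q_V).
∂π_V/∂q_V = 85 - 6q_V = 0, so q_V = 85/6.

14.17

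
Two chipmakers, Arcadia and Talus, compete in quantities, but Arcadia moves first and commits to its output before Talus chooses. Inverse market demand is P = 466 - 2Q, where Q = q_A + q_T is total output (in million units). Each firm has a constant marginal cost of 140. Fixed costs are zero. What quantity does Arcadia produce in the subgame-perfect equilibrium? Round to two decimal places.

Solve by backward induction. Given q_A, the follower Talus maximises π_T = (466 - 2q_A - 2q_T)q_T - 140q_T.
Setting the follower's marginal profit to zero, 326 - 2q_A - 4q_T = 0, i.e. q_T = (326 - 2q_A)/4.
The leader anticipates this reaction. Substituting into P = 466 - 2Q gives P = 303 - q_A, so π_A = (303 - q_A)q_A - 140q_A.
Leader FOC: 163 - 2q_A = 0, so q_A = 163/2.
Then q_T = (326 - 2·(163/2))/4 = 163/4.

81.50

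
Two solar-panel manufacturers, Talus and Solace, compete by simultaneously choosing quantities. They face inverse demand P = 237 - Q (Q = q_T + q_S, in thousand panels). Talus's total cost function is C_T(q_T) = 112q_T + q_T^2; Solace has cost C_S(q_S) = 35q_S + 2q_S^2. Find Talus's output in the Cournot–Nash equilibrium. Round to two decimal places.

23.83

Talus's profit: π_T = (237 - Q)q_T - (112q_T + q_T²). Setting ∂π_T/∂q_T = 0: 125 - 4q_T - (q_S) = 0.
Solace's first-order condition: 202 - 6q_S - (q_T) = 0.
Best responses: q_T = (125 - q_S)/4, q_S = (202 - q_T)/6.
Substituting one into the other gives q_T = 548/23 and q_S = 683/23.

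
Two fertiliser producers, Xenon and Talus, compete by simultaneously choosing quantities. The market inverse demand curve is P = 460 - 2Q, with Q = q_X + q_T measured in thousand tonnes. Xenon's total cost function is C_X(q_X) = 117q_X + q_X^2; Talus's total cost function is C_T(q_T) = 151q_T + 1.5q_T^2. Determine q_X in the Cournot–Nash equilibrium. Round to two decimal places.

46.92

Xenon's profit: π_X = (460 - 2Q)q_X - (117q_X + q_X²). Setting ∂π_X/∂q_X = 0: 343 - 6q_X - 2(q_T) = 0.
Talus's profit: π_T = (460 - 2Q)q_T - (151q_T + (3/2)q_T²). Setting ∂π_T/∂q_T = 0: 309 - 7q_T - 2(q_X) = 0.
Rearranging gives the reaction functions q_X = (343 - 2q_T)/6 and q_T = (309 - 2q_X)/7.
Solving the pair: q_X = 1783/38, q_T = 584/19.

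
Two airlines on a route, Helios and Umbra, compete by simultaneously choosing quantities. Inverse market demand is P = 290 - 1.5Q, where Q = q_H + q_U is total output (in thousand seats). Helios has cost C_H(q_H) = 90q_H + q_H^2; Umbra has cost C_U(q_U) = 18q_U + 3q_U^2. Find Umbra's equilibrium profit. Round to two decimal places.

2766.64

Helios's profit: π_H = (290 - 1.5Q)q_H - (90q_H + q_H²). Setting ∂π_H/∂q_H = 0: 200 - 5q_H - (3/2)(q_U) = 0.
Umbra's first-order condition: 272 - 9q_U - (3/2)(q_H) = 0.
So q_H = (200 - (3/2)q_U)/5 and q_U = (272 - (3/2)q_H)/9.
Substituting one into the other gives q_H = 1856/57 and q_U = 24.7953.
Price P = 290 - (3/2)·57.3567 = 203.9649.
Umbra's profit: 203.9649·24.7953 - 18·24.7953 - 3·24.7953² = 2766.6359.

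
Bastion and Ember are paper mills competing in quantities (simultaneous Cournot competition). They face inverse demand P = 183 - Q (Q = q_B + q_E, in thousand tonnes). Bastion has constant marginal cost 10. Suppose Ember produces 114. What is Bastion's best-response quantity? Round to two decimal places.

With the rival's output fixed at 114, Bastion's profit is π_B = (183 - 114 - q_B)q_B - (10q_B) = (69 - q_B)q_B - (10q_B).
∂π_B/∂q_B = 59 - 2q_B = 0, so q_B = 59/2.

29.50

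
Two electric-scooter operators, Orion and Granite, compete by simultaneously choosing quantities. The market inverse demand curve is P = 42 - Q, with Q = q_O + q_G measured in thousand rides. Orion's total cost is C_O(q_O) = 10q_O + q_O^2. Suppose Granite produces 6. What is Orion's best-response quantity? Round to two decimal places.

6.50

With the rival's output fixed at 6, Orion's profit is π_O = (42 - 6 - q_O)q_O - (10q_O + q_O²) = (36 - q_O)q_O - (10q_O + q_O²).
∂π_O/∂q_O = 26 - 4q_O = 0, so q_O = 13/2.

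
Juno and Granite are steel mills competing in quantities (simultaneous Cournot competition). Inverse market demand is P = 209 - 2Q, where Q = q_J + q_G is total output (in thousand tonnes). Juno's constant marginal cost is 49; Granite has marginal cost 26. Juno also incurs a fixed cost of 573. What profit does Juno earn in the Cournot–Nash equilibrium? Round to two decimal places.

Juno's profit: π_J = (209 - 2Q)q_J - (49q_J). Setting ∂π_J/∂q_J = 0: 160 - 4q_J - 2(q_G) = 0.
Granite's profit: π_G = (209 - 2Q)q_G - (26q_G). Setting ∂π_G/∂q_G = 0: 183 - 4q_G - 2(q_J) = 0.
So q_J = (160 - 2q_G)/4 and q_G = (183 - 2q_J)/4.
Substituting one into the other gives q_J = 137/6 and q_G = 103/3.
Price P = 209 - 2·(343/6) = 284/3.
Juno's profit: (284/3 - 49)·(137/6) - 573 = 469.7222.

469.72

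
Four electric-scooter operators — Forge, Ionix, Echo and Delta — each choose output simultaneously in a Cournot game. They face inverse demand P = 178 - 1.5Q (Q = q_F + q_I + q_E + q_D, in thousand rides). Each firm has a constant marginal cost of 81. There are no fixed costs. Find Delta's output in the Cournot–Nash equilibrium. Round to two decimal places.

12.93

A representative firm's profit is π_i = q_i(178 - 1.5Q) - 81q_i.
First-order condition (treating rivals' output as given): 97 - 3q_i - (3/2)·Σ_{j≠i} q_j = 0.
With identical firms every q_j equals q_i, so Σ_{j≠i} q_j = 3q_i and 97 = (15/2)q_i, giving q_i = 194/15.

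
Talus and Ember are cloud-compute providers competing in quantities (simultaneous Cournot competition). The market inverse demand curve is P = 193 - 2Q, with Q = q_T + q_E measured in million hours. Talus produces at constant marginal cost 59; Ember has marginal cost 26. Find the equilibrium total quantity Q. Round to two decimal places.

50.17

Talus's profit: π_T = (193 - 2Q)q_T - (59q_T). Setting ∂π_T/∂q_T = 0: 134 - 4q_T - 2(q_E) = 0.
Ember's profit: π_E = (193 - 2Q)q_E - (26q_E). Setting ∂π_E/∂q_E = 0: 167 - 4q_E - 2(q_T) = 0.
Rearranging gives the reaction functions q_T = (134 - 2q_E)/4 and q_E = (167 - 2q_T)/4.
Substituting one into the other gives q_T = 101/6 and q_E = 100/3.
Total output Q = 101/6 + 100/3 = 301/6.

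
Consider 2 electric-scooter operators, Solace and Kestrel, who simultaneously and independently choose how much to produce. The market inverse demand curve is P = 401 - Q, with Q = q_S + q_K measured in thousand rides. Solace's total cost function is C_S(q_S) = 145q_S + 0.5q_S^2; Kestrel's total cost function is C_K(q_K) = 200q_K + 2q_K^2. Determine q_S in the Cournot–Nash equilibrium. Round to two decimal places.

78.53

Solace's profit: π_S = (401 - Q)q_S - (145q_S + (1/2)q_S²). Setting ∂π_S/∂q_S = 0: 256 - 3q_S - (q_K) = 0.
Kestrel's first-order condition: 201 - 6q_K - (q_S) = 0.
So q_S = (256 - q_K)/3 and q_K = (201 - q_S)/6.
Solving the pair: q_S = 1335/17, q_K = 347/17.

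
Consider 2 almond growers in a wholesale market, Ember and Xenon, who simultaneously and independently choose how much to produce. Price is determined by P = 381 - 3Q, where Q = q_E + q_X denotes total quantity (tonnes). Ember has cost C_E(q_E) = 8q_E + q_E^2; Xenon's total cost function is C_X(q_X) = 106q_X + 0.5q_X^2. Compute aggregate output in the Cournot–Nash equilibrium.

61

Ember's profit: π_E = (381 - 3Q)q_E - (8q_E + q_E²). Setting ∂π_E/∂q_E = 0: 373 - 8q_E - 3(q_X) = 0.
Xenon's first-order condition: 275 - 7q_X - 3(q_E) = 0.
Best responses: q_E = (373 - 3q_X)/8, q_X = (275 - 3q_E)/7.
Substituting one into the other gives q_E = 38 and q_X = 23.
Total output Q = 38 + 23 = 61.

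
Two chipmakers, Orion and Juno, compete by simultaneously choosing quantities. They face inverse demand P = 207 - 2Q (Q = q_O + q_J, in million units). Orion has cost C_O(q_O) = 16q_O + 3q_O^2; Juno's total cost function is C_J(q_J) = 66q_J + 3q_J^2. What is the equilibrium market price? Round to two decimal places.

Orion's profit: π_O = (207 - 2Q)q_O - (16q_O + 3q_O²). Setting ∂π_O/∂q_O = 0: 191 - 10q_O - 2(q_J) = 0.
Juno's profit: π_J = (207 - 2Q)q_J - (66q_J + 3q_J²). Setting ∂π_J/∂q_J = 0: 141 - 10q_J - 2(q_O) = 0.
Best responses: q_O = (191 - 2q_J)/10, q_J = (141 - 2q_O)/10.
Solving the pair: q_O = 407/24, q_J = 257/24.
Total output Q = 83/3, so price P = 207 - 2·(83/3) = 455/3.

151.67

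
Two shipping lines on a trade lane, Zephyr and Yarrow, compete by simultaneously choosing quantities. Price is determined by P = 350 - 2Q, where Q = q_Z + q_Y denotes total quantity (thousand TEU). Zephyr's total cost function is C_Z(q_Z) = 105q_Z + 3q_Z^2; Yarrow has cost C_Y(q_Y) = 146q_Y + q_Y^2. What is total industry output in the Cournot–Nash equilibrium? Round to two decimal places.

46.64

Zephyr's profit: π_Z = (350 - 2Q)q_Z - (105q_Z + 3q_Z²). Setting ∂π_Z/∂q_Z = 0: 245 - 10q_Z - 2(q_Y) = 0.
Yarrow's first-order condition: 204 - 6q_Y - 2(q_Z) = 0.
So q_Z = (245 - 2q_Y)/10 and q_Y = (204 - 2q_Z)/6.
Solving the pair: q_Z = 531/28, q_Y = 775/28.
Total output Q = 531/28 + 775/28 = 653/14.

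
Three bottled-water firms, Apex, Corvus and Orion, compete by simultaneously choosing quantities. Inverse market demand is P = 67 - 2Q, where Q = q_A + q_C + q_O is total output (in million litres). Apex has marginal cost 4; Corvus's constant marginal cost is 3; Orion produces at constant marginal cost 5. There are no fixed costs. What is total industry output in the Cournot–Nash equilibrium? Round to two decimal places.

23.63

Apex's profit: π_A = (67 - 2Q)q_A - (4q_A). Setting ∂π_A/∂q_A = 0: 63 - 4q_A - 2(q_C + q_O) = 0.
Corvus's first-order condition: 64 - 4q_C - 2(q_A + q_O) = 0.
Orion's profit: π_O = (67 - 2Q)q_O - (5q_O). Setting ∂π_O/∂q_O = 0: 62 - 4q_O - 2(q_A + q_C) = 0.
Adding the 3 conditions: 189 − 4Q − 4Q = 0, i.e. Q = 189/8.
Back-substituting: q_A = (63 − 189/4)/2 = 63/8, q_C = (64 − 189/4)/2 = 67/8, q_O = (62 − 189/4)/2 = 59/8.
Total output Q = 63/8 + 67/8 + 59/8 = 189/8.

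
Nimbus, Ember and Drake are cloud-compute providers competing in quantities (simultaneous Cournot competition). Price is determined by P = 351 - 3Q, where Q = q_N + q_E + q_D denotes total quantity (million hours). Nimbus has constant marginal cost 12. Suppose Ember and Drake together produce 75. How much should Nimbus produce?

With rivals' combined output fixed at 75, Nimbus's profit is π_N = (351 - 3·75 - 3q_N)q_N - (12q_N) = (126 - 3q_N)q_N - (12q_N).
∂π_N/∂q_N = 114 - 6q_N = 0, so q_N = 19.

19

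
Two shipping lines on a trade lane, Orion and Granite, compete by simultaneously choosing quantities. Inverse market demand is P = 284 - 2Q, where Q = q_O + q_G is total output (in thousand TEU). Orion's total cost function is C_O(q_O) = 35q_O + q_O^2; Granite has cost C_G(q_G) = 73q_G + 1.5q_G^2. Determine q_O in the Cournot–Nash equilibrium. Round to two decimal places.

Orion's profit: π_O = (284 - 2Q)q_O - (35q_O + q_O²). Setting ∂π_O/∂q_O = 0: 249 - 6q_O - 2(q_G) = 0.
Granite's profit: π_G = (284 - 2Q)q_G - (73q_G + (3/2)q_G²). Setting ∂π_G/∂q_G = 0: 211 - 7q_G - 2(q_O) = 0.
Best responses: q_O = (249 - 2q_G)/6, q_G = (211 - 2q_O)/7.
Substituting one into the other gives q_O = 1321/38 and q_G = 384/19.

34.76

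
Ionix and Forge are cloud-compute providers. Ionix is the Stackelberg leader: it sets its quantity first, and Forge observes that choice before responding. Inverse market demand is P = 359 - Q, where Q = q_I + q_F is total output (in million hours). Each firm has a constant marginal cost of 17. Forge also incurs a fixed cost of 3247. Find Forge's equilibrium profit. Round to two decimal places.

The follower Forge best-responds to any q_I: π_F = (359 - Q)q_F - 17q_F.
Follower FOC: 342 - q_I - 2q_F = 0, so q_F(q_I) = (342 - q_I)/2.
The leader anticipates this reaction. Substituting into P = 359 - Q gives P = 188 - (1/2)q_I, so π_I = (188 - (1/2)q_I)q_I - 17q_I.
Leader FOC: 171 - q_I = 0, so q_I = 171.
Then q_F = (342 - 171)/2 = 171/2.
Price P = 359 - 513/2 = 205/2.
Forge's profit: (205/2 - 17)·(171/2) - 3247 = 4063.2500.

4063.25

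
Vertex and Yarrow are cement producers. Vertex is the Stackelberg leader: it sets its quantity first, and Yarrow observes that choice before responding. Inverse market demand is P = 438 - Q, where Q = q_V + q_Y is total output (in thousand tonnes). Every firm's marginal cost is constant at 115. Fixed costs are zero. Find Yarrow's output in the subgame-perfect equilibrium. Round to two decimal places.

80.75

The follower Yarrow best-responds to any q_V: π_Y = (438 - Q)q_Y - 115q_Y.
∂π_Y/∂q_Y = 323 - q_V - 2q_Y = 0 gives the reaction function q_Y = (323 - q_V)/2.
Vertex substitutes q_Y(q_V) into its own profit: π_V = q_V(438 - q_V - (323 - q_V)/2) - 115q_V = (553/2 - (1/2)q_V)q_V - 115q_V.
Leader FOC: 323/2 - q_V = 0, so q_V = 323/2.
Then q_Y = (323 - 323/2)/2 = 323/4.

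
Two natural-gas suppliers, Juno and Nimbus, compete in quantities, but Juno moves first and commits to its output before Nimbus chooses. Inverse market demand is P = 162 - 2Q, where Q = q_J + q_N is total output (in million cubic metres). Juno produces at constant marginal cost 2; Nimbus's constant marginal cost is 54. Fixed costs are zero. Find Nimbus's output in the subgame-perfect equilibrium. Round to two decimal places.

0.50

The follower Nimbus best-responds to any q_J: π_N = (162 - 2Q)q_N - 54q_N.
Follower FOC: 108 - 2q_J - 4q_N = 0, so q_N(q_J) = (108 - 2q_J)/4.
The leader anticipates this reaction. Substituting into P = 162 - 2Q gives P = 108 - q_J, so π_J = (108 - q_J)q_J - 2q_J.
Maximising: ∂π_J/∂q_J = 106 - 2q_J = 0, giving q_J = 53.
Then q_N = (108 - 2·53)/4 = 1/2.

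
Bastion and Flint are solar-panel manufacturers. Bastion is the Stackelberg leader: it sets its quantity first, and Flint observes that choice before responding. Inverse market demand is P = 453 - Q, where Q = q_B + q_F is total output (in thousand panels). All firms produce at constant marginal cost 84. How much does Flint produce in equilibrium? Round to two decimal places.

Solve by backward induction. Given q_B, the follower Flint maximises π_F = (453 - q_B - q_F)q_F - 84q_F.
∂π_F/∂q_F = 369 - q_B - 2q_F = 0 gives the reaction function q_F = (369 - q_B)/2.
Bastion substitutes q_F(q_B) into its own profit: π_B = q_B(453 - q_B - (369 - q_B)/2) - 84q_B = (537/2 - (1/2)q_B)q_B - 84q_B.
Maximising: ∂π_B/∂q_B = 369/2 - q_B = 0, giving q_B = 369/2.
Then q_F = (369 - 369/2)/2 = 369/4.

92.25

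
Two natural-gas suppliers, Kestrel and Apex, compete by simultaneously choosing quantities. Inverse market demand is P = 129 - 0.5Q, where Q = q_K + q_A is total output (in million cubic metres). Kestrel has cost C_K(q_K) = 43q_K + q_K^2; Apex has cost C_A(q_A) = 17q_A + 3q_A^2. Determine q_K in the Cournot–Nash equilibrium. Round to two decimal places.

26.31

Kestrel's profit: π_K = (129 - 0.5Q)q_K - (43q_K + q_K²). Setting ∂π_K/∂q_K = 0: 86 - 3q_K - (1/2)(q_A) = 0.
Apex's profit: π_A = (129 - 0.5Q)q_A - (17q_A + 3q_A²). Setting ∂π_A/∂q_A = 0: 112 - 7q_A - (1/2)(q_K) = 0.
So q_K = (86 - (1/2)q_A)/3 and q_A = (112 - (1/2)q_K)/7.
Substituting one into the other gives q_K = 26.3133 and q_A = 1172/83.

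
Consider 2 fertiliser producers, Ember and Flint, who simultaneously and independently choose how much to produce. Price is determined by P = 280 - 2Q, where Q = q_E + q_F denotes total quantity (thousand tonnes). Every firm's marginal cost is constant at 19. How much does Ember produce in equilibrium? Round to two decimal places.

43.50

Each firm earns π_i = (280 - 2Q)q_i - 19q_i.
First-order condition (treating rivals' output as given): 261 - 4q_i - 2q_j = 0.
By symmetry each firm produces the same amount; substituting q_j = q_i yields q_i = 261/6 = 87/2.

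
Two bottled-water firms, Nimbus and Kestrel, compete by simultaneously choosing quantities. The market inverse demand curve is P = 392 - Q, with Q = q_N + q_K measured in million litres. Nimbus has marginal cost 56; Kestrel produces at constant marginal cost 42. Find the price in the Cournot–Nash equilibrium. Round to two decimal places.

163.33

Nimbus's profit: π_N = (392 - Q)q_N - (56q_N). Setting ∂π_N/∂q_N = 0: 336 - 2q_N - (q_K) = 0.
Kestrel's first-order condition: 350 - 2q_K - (q_N) = 0.
Rearranging gives the reaction functions q_N = (336 - q_K)/2 and q_K = (350 - q_N)/2.
Solving the pair: q_N = 322/3, q_K = 364/3.
Total output Q = 686/3, so price P = 392 - 686/3 = 490/3.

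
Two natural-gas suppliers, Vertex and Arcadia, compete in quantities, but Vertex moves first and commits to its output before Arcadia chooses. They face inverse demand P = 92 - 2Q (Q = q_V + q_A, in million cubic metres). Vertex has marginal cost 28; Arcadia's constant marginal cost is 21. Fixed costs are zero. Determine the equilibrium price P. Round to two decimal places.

42.25

Solve by backward induction. Given q_V, the follower Arcadia maximises π_A = (92 - 2q_V - 2q_A)q_A - 21q_A.
Setting the follower's marginal profit to zero, 71 - 2q_V - 4q_A = 0, i.e. q_A = (71 - 2q_V)/4.
Vertex substitutes q_A(q_V) into its own profit: π_V = q_V(92 - 2q_V - (71 - 2q_V)/2) - 28q_V = (113/2 - q_V)q_V - 28q_V.
Maximising: ∂π_V/∂q_V = 57/2 - 2q_V = 0, giving q_V = 57/4.
Then q_A = (71 - 2·(57/4))/4 = 85/8.
Total output Q = 199/8, so price P = 92 - 2·(199/8) = 169/4.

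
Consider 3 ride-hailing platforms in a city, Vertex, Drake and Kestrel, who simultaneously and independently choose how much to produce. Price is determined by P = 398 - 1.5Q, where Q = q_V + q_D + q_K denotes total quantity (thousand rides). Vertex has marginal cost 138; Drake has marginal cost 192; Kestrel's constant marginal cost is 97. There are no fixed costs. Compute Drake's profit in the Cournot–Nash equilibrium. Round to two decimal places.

135.38

Vertex's profit: π_V = (398 - 1.5Q)q_V - (138q_V). Setting ∂π_V/∂q_V = 0: 260 - 3q_V - (3/2)(q_D + q_K) = 0.
Drake's first-order condition: 206 - 3q_D - (3/2)(q_V + q_K) = 0.
Kestrel's first-order condition: 301 - 3q_K - (3/2)(q_V + q_D) = 0.
Adding the 3 conditions: 767 − 3Q − 3Q = 0, i.e. Q = 767/6.
Back-substituting: q_V = (260 − 767/4)/(3/2) = 91/2, q_D = (206 − 767/4)/(3/2) = 19/2, q_K = (301 − 767/4)/(3/2) = 437/6.
Price P = 398 - (3/2)·(767/6) = 825/4.
Drake's profit: (825/4 - 192)·(19/2) = 1083/8.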